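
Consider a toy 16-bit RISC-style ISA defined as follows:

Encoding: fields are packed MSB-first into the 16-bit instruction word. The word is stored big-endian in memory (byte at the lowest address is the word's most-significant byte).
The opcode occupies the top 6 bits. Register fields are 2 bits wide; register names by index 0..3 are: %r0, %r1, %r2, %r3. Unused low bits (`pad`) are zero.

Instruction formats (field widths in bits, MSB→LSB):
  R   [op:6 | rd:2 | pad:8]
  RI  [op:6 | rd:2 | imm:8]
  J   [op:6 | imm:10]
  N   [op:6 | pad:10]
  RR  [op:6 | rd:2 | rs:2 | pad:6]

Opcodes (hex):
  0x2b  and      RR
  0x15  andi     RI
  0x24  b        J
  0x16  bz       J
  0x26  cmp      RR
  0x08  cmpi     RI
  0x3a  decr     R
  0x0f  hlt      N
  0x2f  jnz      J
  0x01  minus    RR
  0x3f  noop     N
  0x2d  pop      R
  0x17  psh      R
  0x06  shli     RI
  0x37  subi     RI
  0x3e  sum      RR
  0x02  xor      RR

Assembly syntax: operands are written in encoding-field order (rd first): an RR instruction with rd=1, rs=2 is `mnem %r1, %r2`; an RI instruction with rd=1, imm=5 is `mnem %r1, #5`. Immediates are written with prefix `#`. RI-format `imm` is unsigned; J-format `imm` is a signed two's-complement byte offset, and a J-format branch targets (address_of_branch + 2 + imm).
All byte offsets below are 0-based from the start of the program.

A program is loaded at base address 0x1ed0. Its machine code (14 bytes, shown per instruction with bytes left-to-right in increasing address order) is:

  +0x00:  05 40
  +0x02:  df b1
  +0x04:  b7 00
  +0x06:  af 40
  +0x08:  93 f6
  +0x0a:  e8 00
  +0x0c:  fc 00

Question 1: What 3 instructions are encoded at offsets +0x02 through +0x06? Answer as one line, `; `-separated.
subi %r3, #177; pop %r3; and %r3, %r1

off 0x02: read df b1 as big → 0xdfb1
  top 6b → 0x37 → subi [RI]
  [9:8] rd=3 = %r3
  [7:0] imm=177 = #177
off 0x04: read b7 00 as big → 0xb700
  top 6b → 0x2d → pop [R]
  [9:8] rd=3 = %r3
off 0x06: read af 40 as big → 0xaf40
  top 6b → 0x2b → and [RR]
  [9:8] rd=3 = %r3
  [7:6] rs=1 = %r1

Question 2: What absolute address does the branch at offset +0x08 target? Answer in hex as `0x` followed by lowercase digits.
0x1ed0

off 0x08: read 93 f6 as big → 0x93f6
  top 6b → 0x24 → b [J]
  [9:0] imm=1014 (s10→-10) = #-10
  target = base 0x1ed0 + off 0x08 + 2 + imm -10 = 0x1ed0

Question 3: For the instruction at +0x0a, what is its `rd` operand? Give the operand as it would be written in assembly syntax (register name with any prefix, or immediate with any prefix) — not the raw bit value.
@+0a  big-endian(e8 00) = 0xe800
  top 6b → 0x3a → decr [R]
  [9:8] rd=0 = %r0

%r0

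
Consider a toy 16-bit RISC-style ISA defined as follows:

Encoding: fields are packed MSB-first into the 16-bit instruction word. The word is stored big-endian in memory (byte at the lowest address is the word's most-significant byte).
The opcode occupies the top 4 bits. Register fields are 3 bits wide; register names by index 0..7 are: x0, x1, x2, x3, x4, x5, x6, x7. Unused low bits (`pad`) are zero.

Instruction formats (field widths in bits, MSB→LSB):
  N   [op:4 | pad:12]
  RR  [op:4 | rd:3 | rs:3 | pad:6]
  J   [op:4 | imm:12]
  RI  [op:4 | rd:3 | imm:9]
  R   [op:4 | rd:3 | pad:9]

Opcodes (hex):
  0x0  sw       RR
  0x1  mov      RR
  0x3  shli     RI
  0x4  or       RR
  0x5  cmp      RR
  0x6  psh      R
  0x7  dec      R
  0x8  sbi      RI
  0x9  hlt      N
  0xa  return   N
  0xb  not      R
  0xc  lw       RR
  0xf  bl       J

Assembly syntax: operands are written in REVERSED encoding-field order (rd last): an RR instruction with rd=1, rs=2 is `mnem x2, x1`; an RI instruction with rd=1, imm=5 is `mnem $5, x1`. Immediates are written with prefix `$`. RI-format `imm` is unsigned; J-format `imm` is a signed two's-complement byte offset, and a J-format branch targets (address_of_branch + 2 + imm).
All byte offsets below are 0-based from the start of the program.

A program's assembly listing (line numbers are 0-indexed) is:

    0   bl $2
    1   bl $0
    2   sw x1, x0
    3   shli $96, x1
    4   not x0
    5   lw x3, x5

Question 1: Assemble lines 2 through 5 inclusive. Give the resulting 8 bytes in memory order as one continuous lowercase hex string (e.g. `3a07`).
00403260b000cac0

line 2 (sw): pack op=0x0:4|rd=0:3|rs=1:3|pad=0:6 = 0x0040; big→ 00 40
line 3 (shli): pack op=0x3:4|rd=1:3|imm=96:9 = 0x3260; big→ 32 60
line 4 (not): pack op=0xb:4|rd=0:3|pad=0:9 = 0xb000; big→ b0 00
line 5 (lw): pack op=0xc:4|rd=5:3|rs=3:3|pad=0:6 = 0xcac0; big→ ca c0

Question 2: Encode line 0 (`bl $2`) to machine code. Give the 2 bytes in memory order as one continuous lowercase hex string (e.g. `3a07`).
f002

0. bl fields op=0xf:4|imm=2:12 → word f002h → f0 02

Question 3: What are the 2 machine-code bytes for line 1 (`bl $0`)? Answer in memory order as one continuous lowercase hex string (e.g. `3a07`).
line 1 (bl): pack op=0xf:4|imm=0:12 = 0xf000; big→ f0 00

f000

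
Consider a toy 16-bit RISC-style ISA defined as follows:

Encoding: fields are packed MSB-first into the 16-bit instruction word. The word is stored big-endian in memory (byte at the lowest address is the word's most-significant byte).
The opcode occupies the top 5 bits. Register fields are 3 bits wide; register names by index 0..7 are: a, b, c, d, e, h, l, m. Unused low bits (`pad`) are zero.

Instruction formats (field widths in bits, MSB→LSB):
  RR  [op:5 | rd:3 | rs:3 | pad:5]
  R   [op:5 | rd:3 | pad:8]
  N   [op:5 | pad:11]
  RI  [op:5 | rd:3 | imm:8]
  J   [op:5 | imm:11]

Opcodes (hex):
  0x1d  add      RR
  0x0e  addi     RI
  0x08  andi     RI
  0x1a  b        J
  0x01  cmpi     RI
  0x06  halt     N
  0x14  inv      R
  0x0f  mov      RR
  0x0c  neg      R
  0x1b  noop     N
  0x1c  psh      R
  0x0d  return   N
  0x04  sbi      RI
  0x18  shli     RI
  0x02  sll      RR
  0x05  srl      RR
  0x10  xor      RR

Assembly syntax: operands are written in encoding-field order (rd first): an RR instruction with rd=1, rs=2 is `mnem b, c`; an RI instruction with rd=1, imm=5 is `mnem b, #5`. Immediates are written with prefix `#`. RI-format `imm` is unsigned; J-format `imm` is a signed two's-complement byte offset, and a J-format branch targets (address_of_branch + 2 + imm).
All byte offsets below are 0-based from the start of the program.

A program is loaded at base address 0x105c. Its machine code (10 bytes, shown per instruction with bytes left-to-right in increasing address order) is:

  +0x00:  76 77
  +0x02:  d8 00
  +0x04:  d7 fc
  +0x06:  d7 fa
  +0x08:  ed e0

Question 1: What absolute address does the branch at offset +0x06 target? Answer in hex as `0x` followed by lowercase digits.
@+06  big-endian(d7 fa) = 0xd7fa
  opcode bits[15:11]=0x1a: b/J
  imm@[10:0]=0x7fa (s11→-6) ⇒ #-6
  target = base 0x105c + off 0x06 + 2 + imm -6 = 0x105e

0x105e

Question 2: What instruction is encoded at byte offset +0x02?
noop

@+02  big-endian(d8 00) = 0xd800
  top 5b → 0x1b → noop [N]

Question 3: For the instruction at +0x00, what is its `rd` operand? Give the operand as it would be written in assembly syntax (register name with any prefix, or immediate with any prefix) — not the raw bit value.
off 0x00: read 76 77 as big → 0x7677
  top 5b → 0xe → addi [RI]
  rd@[10:8]=0x6 ⇒ l
  imm@[7:0]=0x77 ⇒ #119

l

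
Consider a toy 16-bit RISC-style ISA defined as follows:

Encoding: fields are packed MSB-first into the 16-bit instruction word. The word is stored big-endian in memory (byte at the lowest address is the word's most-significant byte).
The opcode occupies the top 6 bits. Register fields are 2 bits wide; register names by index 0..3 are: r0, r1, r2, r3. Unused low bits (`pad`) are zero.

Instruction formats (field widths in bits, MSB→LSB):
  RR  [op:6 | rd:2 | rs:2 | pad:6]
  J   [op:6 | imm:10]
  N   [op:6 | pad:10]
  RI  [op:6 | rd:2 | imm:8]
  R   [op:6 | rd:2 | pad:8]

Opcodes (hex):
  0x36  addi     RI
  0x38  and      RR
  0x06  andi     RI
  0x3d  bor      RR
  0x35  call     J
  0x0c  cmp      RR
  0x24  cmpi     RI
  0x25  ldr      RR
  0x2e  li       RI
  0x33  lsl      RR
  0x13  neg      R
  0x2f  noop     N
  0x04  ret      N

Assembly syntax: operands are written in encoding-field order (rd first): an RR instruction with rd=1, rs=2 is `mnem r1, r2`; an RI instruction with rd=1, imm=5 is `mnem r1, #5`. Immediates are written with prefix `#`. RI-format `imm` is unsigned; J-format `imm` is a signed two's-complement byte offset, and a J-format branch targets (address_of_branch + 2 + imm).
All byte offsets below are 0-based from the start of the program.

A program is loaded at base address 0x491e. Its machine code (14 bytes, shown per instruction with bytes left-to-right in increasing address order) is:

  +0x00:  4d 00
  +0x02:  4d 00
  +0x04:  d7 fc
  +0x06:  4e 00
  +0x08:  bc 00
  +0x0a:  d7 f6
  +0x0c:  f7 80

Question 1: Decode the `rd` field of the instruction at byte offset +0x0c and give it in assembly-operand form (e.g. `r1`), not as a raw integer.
r3

off 0x0c: read f7 80 as big → 0xf780
  top 6b → 0x3d → bor [RR]
  [9:8] rd=3 = r3
  [7:6] rs=2 = r2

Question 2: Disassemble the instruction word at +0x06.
@+06  big-endian(4e 00) = 0x4e00
  op=0x4e00>>10=0x13 ⇒ neg (R)
  [9:8] rd=2 = r2

neg r2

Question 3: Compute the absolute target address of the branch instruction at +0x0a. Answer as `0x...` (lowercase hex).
0x4920

off 0x0a: read d7 f6 as big → 0xd7f6
  op=0xd7f6>>10=0x35 ⇒ call (J)
  [9:0] imm=1014 (s10→-10) = #-10
  target = base 0x491e + off 0x0a + 2 + imm -10 = 0x4920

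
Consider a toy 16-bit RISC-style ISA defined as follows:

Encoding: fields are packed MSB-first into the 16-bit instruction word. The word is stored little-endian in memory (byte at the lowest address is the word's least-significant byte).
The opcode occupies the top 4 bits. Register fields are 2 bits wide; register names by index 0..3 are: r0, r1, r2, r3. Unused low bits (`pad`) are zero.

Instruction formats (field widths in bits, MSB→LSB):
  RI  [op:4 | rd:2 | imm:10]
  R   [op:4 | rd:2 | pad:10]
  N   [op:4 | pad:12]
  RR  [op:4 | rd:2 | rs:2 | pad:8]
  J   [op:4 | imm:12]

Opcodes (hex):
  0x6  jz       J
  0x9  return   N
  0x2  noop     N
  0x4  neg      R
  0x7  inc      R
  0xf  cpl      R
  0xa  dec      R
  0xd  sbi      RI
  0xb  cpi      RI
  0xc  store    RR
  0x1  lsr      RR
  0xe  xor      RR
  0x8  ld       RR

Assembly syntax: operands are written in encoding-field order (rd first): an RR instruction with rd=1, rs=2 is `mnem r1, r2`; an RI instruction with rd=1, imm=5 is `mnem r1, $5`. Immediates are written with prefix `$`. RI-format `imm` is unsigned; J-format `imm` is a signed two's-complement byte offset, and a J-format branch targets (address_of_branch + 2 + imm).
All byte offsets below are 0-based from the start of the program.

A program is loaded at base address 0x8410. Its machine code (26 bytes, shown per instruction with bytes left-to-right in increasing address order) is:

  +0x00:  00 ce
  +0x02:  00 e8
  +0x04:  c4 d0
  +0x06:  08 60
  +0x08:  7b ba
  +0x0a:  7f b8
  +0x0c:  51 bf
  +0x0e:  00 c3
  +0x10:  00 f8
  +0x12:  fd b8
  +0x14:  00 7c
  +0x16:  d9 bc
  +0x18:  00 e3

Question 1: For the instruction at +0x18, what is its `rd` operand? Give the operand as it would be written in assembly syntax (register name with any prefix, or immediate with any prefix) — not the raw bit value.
off 0x18: read 00 e3 as little → 0xe300
  top 4b → 0xe → xor [RR]
  rd: (w>>10)&0x3=0x0 → r0
  rs: (w>>8)&0x3=0x3 → r3

r0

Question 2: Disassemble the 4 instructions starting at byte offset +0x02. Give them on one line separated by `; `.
[02] 00 e8 → 0xe800
  op=0xe800>>12=0xe ⇒ xor (RR)
  rd: (w>>10)&0x3=0x2 → r2
  rs: (w>>8)&0x3=0x0 → r0
[04] c4 d0 → 0xd0c4
  op=0xd0c4>>12=0xd ⇒ sbi (RI)
  rd: (w>>10)&0x3=0x0 → r0
  imm: (w>>0)&0x3ff=0xc4 → $196
[06] 08 60 → 0x6008
  op=0x6008>>12=0x6 ⇒ jz (J)
  imm: (w>>0)&0xfff=0x8 → $8
[08] 7b ba → 0xba7b
  op=0xba7b>>12=0xb ⇒ cpi (RI)
  rd: (w>>10)&0x3=0x2 → r2
  imm: (w>>0)&0x3ff=0x27b → $635

xor r2, r0; sbi r0, $196; jz $8; cpi r2, $635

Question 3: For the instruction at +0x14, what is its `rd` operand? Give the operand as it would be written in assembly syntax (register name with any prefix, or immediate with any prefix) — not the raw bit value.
[14] 00 7c → 0x7c00
  top 4b → 0x7 → inc [R]
  rd: (w>>10)&0x3=0x3 → r3

r3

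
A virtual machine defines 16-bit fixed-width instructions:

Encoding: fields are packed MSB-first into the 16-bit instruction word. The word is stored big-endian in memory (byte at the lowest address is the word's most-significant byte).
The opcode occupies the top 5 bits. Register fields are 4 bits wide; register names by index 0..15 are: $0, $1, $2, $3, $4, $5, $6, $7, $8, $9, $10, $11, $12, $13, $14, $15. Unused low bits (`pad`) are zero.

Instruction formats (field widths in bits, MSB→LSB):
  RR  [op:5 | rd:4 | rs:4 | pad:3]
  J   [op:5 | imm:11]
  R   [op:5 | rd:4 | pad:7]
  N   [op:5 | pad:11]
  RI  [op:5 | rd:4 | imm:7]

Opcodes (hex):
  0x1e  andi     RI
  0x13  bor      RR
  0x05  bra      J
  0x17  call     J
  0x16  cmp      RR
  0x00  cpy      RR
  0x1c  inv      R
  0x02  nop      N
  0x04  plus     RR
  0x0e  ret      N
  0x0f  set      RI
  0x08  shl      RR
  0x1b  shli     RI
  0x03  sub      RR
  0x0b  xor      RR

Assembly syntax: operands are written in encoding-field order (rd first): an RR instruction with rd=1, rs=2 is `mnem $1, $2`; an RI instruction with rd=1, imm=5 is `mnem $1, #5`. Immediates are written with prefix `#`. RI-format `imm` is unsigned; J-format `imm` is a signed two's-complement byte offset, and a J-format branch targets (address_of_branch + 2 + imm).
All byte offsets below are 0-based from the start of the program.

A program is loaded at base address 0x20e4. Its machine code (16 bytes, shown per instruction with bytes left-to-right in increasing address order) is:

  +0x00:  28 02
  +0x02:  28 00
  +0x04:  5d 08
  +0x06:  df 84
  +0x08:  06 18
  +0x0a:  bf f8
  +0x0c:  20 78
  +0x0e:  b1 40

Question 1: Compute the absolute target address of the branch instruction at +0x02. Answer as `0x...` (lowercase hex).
[02] 28 00 → 0x2800
  op=0x2800>>11=0x5 ⇒ bra (J)
  imm@[10:0]=0x0 ⇒ #0
  target = base 0x20e4 + off 0x02 + 2 + imm 0 = 0x20e8

0x20e8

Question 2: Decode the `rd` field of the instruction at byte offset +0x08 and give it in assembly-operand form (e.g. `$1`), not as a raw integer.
$12

+0x08: 06 18 ⇒ word 0x0618 (big)
  opcode bits[15:11]=0x0: cpy/RR
  [10:7] rd=12 = $12
  [6:3] rs=3 = $3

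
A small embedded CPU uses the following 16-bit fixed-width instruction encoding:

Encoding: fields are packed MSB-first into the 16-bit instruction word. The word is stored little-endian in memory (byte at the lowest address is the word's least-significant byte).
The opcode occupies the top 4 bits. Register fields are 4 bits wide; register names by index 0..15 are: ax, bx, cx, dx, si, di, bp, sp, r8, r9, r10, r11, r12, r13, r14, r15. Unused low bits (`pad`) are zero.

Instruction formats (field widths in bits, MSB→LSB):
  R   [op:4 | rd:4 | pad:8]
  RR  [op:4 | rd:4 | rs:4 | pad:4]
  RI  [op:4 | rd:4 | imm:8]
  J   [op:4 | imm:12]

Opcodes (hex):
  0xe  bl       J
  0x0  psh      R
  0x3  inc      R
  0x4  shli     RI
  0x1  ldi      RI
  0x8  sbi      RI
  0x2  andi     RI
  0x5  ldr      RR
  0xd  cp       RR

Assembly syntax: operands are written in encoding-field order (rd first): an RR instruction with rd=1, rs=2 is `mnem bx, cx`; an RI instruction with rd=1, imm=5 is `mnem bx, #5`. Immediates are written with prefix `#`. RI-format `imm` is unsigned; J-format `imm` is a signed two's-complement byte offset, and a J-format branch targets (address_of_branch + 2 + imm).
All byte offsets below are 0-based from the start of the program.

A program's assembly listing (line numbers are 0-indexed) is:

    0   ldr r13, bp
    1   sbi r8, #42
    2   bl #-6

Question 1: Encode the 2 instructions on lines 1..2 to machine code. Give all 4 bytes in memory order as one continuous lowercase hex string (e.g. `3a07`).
2a88faef

L1: sbi op=0x8:4|rd=8:4|imm=42:8 ⇒ 0x882a ⇒ little 2a 88
L2: bl op=0xe:4|imm=-6:12 ⇒ 0xeffa ⇒ little fa ef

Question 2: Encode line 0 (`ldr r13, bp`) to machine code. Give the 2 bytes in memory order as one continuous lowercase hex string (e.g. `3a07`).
line 0 (ldr): pack op=0x5:4|rd=13:4|rs=6:4|pad=0:4 = 0x5d60; little→ 60 5d

605d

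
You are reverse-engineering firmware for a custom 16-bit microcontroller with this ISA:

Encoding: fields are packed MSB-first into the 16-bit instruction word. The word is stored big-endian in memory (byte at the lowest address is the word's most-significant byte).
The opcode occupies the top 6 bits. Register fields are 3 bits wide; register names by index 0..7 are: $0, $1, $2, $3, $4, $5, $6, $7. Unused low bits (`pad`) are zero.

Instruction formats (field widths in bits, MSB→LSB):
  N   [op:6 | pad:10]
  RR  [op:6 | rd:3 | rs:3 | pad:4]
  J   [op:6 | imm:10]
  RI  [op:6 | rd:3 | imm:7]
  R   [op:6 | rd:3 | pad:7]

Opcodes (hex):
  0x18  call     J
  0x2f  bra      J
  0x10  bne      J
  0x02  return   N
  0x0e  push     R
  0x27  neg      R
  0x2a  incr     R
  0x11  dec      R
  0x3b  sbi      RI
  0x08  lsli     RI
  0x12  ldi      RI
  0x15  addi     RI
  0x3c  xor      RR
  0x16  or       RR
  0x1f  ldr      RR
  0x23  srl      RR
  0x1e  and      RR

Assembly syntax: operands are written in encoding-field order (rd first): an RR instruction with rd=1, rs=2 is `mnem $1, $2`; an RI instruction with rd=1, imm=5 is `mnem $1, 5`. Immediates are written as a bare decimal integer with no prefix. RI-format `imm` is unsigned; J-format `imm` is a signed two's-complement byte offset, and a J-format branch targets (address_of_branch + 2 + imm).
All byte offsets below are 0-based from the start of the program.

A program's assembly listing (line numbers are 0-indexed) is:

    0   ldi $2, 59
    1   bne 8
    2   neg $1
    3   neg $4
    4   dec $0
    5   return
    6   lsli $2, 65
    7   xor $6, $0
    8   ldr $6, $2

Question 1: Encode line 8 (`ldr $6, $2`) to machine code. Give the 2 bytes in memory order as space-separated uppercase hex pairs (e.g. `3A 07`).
L8: ldr op=0x1f:6|rd=6:3|rs=2:3|pad=0:4 ⇒ 0x7f20 ⇒ big 7f 20

7F 20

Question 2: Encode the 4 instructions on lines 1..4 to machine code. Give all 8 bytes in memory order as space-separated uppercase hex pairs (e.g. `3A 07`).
1. bne fields op=0x10:6|imm=8:10 → word 4008h → 40 08
2. neg fields op=0x27:6|rd=1:3|pad=0:7 → word 9c80h → 9c 80
3. neg fields op=0x27:6|rd=4:3|pad=0:7 → word 9e00h → 9e 00
4. dec fields op=0x11:6|rd=0:3|pad=0:7 → word 4400h → 44 00

40 08 9C 80 9E 00 44 00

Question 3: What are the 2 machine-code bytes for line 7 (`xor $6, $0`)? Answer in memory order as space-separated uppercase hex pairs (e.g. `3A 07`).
L7: xor op=0x3c:6|rd=6:3|rs=0:3|pad=0:4 ⇒ 0xf300 ⇒ big f3 00

F3 00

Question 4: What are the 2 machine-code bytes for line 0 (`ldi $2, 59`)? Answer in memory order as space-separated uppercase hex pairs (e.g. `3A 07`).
49 3B

L0: ldi op=0x12:6|rd=2:3|imm=59:7 ⇒ 0x493b ⇒ big 49 3b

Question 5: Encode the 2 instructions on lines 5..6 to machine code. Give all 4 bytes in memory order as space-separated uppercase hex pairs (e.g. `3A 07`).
08 00 21 41

L5: return op=0x2:6|pad=0:10 ⇒ 0x0800 ⇒ big 08 00
L6: lsli op=0x8:6|rd=2:3|imm=65:7 ⇒ 0x2141 ⇒ big 21 41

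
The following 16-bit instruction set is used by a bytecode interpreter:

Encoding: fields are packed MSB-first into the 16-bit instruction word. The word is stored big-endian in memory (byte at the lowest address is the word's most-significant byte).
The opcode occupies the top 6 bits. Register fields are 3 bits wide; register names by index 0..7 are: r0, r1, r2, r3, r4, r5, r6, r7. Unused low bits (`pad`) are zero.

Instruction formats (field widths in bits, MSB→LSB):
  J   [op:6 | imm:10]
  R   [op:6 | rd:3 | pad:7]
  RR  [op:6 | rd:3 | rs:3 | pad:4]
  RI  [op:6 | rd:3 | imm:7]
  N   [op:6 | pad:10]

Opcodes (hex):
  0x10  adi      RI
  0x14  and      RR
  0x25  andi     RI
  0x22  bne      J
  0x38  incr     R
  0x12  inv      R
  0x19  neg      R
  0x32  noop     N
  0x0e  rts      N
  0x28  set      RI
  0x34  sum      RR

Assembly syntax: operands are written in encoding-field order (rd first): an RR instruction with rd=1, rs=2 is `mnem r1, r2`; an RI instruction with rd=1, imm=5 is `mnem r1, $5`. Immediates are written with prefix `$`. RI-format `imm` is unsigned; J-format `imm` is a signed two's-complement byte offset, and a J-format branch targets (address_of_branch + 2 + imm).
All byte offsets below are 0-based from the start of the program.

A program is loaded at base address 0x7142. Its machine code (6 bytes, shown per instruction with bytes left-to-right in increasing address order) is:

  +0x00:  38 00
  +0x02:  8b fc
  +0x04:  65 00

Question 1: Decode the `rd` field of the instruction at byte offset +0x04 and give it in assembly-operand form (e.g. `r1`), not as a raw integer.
r2

[04] 65 00 → 0x6500
  top 6b → 0x19 → neg [R]
  [9:7] rd=2 = r2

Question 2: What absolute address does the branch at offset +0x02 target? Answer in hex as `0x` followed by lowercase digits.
[02] 8b fc → 0x8bfc
  opcode bits[15:10]=0x22: bne/J
  imm@[9:0]=0x3fc (s10→-4) ⇒ $-4
  target = base 0x7142 + off 0x02 + 2 + imm -4 = 0x7142

0x7142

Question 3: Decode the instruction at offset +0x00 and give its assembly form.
rts

@+00  big-endian(38 00) = 0x3800
  top 6b → 0xe → rts [N]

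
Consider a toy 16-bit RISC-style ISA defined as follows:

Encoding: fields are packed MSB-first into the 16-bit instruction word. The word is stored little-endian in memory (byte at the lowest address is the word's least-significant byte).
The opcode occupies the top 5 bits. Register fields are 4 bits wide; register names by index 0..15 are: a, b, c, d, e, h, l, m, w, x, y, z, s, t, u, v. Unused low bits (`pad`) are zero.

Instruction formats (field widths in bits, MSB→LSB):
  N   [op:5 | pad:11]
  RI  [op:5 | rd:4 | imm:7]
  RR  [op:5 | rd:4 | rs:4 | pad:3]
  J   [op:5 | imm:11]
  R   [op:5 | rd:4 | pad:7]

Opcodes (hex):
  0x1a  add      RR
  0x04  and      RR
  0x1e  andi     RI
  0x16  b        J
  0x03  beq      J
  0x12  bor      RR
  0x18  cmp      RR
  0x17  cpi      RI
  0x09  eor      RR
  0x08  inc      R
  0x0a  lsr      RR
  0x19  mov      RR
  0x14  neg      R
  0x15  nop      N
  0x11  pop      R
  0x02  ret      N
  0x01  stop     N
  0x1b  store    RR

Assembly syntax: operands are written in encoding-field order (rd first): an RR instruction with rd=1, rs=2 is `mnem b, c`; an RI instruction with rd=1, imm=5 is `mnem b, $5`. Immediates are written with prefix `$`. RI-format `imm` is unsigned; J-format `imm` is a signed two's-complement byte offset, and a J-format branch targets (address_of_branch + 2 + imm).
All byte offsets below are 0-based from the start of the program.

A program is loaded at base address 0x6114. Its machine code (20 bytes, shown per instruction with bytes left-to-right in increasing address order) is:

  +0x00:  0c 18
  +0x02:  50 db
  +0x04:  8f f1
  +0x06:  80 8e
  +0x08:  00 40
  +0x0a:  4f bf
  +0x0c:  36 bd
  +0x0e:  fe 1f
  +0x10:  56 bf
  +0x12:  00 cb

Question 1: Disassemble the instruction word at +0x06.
[06] 80 8e → 0x8e80
  opcode bits[15:11]=0x11: pop/R
  rd@[10:7]=0xd ⇒ t

pop t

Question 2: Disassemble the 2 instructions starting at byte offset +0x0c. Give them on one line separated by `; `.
cpi y, $54; beq $-2

@+0c  little-endian(36 bd) = 0xbd36
  op=0xbd36>>11=0x17 ⇒ cpi (RI)
  [10:7] rd=10 = y
  [6:0] imm=54 = $54
@+0e  little-endian(fe 1f) = 0x1ffe
  op=0x1ffe>>11=0x3 ⇒ beq (J)
  [10:0] imm=2046 (s11→-2) = $-2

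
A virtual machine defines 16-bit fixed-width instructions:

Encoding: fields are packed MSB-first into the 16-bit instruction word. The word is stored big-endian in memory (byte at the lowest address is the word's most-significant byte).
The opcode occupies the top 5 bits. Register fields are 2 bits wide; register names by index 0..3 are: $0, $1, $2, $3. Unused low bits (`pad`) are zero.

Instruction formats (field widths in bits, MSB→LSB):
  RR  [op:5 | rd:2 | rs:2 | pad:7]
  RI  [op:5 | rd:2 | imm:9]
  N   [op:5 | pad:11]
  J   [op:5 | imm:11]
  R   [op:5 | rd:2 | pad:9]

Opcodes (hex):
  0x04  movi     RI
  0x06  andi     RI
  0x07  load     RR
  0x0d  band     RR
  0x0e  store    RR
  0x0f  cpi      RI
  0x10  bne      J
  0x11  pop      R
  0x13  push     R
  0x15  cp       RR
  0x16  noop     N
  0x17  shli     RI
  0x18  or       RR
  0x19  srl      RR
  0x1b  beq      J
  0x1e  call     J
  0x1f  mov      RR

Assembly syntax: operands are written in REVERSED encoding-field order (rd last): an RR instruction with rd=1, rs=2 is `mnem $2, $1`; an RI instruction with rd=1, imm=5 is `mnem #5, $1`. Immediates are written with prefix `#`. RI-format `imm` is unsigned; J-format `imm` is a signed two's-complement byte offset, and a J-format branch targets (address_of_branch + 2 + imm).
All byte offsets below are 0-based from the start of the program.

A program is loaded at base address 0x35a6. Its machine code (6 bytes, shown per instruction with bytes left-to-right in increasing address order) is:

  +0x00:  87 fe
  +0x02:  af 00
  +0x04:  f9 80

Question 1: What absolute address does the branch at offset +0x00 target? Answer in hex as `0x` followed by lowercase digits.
0x35a6

[00] 87 fe → 0x87fe
  top 5b → 0x10 → bne [J]
  imm: (w>>0)&0x7ff=0x7fe (s11→-2) → #-2
  target = base 0x35a6 + off 0x00 + 2 + imm -2 = 0x35a6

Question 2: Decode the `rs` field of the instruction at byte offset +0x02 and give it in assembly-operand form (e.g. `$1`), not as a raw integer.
+0x02: af 00 ⇒ word 0xaf00 (big)
  op=0xaf00>>11=0x15 ⇒ cp (RR)
  [10:9] rd=3 = $3
  [8:7] rs=2 = $2

$2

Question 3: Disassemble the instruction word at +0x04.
[04] f9 80 → 0xf980
  op=0xf980>>11=0x1f ⇒ mov (RR)
  [10:9] rd=0 = $0
  [8:7] rs=3 = $3

mov $3, $0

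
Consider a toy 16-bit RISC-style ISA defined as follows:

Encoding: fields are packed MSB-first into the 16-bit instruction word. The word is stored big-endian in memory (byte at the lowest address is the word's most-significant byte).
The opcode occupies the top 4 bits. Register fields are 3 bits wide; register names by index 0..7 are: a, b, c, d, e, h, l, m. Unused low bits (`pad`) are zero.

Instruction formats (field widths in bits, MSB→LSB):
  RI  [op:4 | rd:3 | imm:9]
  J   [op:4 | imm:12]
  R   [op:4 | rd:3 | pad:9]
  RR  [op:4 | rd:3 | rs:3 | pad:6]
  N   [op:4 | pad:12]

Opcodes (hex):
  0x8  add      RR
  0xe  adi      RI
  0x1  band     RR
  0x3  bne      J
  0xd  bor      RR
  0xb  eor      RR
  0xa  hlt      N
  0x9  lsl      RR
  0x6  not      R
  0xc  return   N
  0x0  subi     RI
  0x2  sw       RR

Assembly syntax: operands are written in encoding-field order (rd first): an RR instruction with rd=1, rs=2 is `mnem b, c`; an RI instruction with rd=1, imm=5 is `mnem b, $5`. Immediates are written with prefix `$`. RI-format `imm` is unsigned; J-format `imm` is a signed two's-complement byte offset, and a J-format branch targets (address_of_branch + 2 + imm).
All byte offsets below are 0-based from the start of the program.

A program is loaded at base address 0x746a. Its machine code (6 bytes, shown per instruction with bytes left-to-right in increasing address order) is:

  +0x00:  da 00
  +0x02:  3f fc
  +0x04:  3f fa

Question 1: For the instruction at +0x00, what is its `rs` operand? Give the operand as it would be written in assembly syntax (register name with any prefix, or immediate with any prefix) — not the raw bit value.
+0x00: da 00 ⇒ word 0xda00 (big)
  top 4b → 0xd → bor [RR]
  [11:9] rd=5 = h
  [8:6] rs=0 = a

a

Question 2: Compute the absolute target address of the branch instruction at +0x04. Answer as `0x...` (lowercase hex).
0x746a

off 0x04: read 3f fa as big → 0x3ffa
  opcode bits[15:12]=0x3: bne/J
  imm: (w>>0)&0xfff=0xffa (s12→-6) → $-6
  target = base 0x746a + off 0x04 + 2 + imm -6 = 0x746a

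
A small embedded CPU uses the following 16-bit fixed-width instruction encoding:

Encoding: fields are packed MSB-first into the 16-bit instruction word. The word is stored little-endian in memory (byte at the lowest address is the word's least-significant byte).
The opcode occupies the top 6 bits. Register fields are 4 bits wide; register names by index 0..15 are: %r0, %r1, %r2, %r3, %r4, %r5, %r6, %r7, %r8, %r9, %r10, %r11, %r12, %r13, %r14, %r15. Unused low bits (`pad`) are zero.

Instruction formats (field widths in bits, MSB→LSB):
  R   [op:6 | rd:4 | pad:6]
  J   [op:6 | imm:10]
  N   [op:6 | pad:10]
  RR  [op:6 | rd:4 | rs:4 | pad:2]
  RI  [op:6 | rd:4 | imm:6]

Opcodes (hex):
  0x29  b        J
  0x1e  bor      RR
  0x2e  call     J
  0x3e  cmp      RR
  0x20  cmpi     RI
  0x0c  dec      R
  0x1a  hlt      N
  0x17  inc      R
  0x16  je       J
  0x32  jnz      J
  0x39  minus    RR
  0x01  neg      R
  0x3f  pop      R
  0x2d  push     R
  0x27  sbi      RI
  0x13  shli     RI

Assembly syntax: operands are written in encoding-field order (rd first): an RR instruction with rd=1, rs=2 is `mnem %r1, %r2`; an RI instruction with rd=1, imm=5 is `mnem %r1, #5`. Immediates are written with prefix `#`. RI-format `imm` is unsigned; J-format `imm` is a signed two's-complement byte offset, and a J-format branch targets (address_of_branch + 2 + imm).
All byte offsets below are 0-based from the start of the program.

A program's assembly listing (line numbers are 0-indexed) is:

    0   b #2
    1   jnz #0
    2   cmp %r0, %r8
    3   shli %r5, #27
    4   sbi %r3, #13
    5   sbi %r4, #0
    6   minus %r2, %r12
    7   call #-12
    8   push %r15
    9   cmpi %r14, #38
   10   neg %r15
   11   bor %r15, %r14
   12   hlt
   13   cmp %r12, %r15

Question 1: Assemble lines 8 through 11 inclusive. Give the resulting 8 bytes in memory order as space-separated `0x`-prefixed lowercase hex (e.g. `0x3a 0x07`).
line 8 (push): pack op=0x2d:6|rd=15:4|pad=0:6 = 0xb7c0; little→ c0 b7
line 9 (cmpi): pack op=0x20:6|rd=14:4|imm=38:6 = 0x83a6; little→ a6 83
line 10 (neg): pack op=0x1:6|rd=15:4|pad=0:6 = 0x07c0; little→ c0 07
line 11 (bor): pack op=0x1e:6|rd=15:4|rs=14:4|pad=0:2 = 0x7bf8; little→ f8 7b

0xc0 0xb7 0xa6 0x83 0xc0 0x07 0xf8 0x7b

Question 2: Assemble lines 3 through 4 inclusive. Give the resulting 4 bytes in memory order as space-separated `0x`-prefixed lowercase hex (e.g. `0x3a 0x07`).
0x5b 0x4d 0xcd 0x9c

3. shli fields op=0x13:6|rd=5:4|imm=27:6 → word 4d5bh → 5b 4d
4. sbi fields op=0x27:6|rd=3:4|imm=13:6 → word 9ccdh → cd 9c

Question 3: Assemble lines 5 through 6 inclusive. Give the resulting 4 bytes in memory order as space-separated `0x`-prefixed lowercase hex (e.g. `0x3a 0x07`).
0x00 0x9d 0xb0 0xe4

L5: sbi op=0x27:6|rd=4:4|imm=0:6 ⇒ 0x9d00 ⇒ little 00 9d
L6: minus op=0x39:6|rd=2:4|rs=12:4|pad=0:2 ⇒ 0xe4b0 ⇒ little b0 e4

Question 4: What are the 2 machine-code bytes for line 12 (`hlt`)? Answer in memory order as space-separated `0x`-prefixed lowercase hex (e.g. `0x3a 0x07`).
line 12 (hlt): pack op=0x1a:6|pad=0:10 = 0x6800; little→ 00 68

0x00 0x68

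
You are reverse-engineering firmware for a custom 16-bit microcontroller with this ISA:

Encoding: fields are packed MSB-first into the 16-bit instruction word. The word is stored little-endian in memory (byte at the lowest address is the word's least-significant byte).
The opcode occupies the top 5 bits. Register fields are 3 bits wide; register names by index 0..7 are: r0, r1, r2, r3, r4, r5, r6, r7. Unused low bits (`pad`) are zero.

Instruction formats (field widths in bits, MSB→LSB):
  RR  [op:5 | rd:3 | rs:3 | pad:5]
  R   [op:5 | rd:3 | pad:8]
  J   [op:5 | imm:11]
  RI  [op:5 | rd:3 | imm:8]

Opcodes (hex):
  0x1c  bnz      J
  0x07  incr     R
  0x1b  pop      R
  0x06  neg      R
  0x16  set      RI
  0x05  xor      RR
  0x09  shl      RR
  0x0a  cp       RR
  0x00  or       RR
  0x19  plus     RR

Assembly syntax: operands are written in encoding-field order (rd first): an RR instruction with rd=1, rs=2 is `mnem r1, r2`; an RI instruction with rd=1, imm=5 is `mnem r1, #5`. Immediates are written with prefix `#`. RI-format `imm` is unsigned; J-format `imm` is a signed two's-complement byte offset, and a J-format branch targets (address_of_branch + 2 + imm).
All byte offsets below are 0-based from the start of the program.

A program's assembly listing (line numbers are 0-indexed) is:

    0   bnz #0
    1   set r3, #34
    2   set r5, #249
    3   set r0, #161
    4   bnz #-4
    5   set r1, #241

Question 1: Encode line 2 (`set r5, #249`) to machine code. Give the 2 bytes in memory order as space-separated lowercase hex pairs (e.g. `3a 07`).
f9 b5

2. set fields op=0x16:5|rd=5:3|imm=249:8 → word b5f9h → f9 b5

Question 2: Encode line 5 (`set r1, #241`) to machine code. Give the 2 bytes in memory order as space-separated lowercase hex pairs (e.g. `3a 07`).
f1 b1

line 5 (set): pack op=0x16:5|rd=1:3|imm=241:8 = 0xb1f1; little→ f1 b1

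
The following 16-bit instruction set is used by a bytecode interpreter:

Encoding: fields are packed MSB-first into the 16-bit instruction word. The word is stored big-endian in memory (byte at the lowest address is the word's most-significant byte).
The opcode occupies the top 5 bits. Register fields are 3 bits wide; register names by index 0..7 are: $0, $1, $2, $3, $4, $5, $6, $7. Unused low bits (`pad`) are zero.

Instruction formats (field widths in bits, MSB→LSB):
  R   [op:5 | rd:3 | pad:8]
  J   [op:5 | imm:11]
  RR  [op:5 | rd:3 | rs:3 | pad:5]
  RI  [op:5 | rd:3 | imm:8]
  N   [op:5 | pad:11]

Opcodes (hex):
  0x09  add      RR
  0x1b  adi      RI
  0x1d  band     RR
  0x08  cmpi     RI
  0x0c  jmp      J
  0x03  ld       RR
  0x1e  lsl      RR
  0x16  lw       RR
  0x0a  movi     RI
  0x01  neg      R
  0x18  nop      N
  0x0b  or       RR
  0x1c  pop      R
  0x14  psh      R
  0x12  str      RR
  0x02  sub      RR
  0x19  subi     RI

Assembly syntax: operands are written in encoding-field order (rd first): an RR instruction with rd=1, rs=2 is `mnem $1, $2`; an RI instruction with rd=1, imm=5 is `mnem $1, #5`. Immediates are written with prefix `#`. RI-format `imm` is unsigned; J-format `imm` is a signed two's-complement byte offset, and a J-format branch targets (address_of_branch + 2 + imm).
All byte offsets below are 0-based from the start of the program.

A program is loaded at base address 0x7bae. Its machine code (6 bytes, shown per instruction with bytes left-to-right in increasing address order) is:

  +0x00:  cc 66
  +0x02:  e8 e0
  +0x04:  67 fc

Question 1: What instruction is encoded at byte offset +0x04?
@+04  big-endian(67 fc) = 0x67fc
  top 5b → 0xc → jmp [J]
  imm: (w>>0)&0x7ff=0x7fc (s11→-4) → #-4

jmp #-4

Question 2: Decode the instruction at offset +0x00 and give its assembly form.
subi $4, #102

@+00  big-endian(cc 66) = 0xcc66
  op=0xcc66>>11=0x19 ⇒ subi (RI)
  rd@[10:8]=0x4 ⇒ $4
  imm@[7:0]=0x66 ⇒ #102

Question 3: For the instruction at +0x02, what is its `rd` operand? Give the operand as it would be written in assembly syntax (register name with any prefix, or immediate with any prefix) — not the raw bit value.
off 0x02: read e8 e0 as big → 0xe8e0
  opcode bits[15:11]=0x1d: band/RR
  rd: (w>>8)&0x7=0x0 → $0
  rs: (w>>5)&0x7=0x7 → $7

$0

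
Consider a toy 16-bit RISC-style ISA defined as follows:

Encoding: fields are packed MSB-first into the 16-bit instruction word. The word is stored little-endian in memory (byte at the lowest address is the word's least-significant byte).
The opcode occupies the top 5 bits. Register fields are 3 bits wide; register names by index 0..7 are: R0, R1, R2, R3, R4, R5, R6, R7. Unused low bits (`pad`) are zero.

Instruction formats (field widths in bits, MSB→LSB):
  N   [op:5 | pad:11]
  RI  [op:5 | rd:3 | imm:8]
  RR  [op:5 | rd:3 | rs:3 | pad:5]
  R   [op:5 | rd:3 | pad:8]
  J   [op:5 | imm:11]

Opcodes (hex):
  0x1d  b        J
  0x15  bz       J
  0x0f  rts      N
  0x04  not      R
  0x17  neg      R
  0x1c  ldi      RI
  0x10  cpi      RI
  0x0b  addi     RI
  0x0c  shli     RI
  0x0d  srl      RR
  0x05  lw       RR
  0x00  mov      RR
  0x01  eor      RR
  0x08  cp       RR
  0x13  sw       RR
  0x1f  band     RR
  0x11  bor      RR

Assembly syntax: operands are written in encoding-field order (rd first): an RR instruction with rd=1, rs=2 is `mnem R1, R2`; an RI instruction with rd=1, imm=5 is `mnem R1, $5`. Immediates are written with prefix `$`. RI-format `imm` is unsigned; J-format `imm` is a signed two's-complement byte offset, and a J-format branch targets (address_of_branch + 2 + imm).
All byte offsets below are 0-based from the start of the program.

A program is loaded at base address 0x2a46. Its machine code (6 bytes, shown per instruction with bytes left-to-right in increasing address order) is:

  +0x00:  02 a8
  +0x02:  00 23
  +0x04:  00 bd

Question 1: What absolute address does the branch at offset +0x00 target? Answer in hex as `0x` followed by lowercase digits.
[00] 02 a8 → 0xa802
  opcode bits[15:11]=0x15: bz/J
  [10:0] imm=2 = $2
  target = base 0x2a46 + off 0x00 + 2 + imm 2 = 0x2a4a

0x2a4a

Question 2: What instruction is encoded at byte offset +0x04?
[04] 00 bd → 0xbd00
  op=0xbd00>>11=0x17 ⇒ neg (R)
  [10:8] rd=5 = R5

neg R5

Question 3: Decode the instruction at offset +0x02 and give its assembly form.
@+02  little-endian(00 23) = 0x2300
  opcode bits[15:11]=0x4: not/R
  rd: (w>>8)&0x7=0x3 → R3

not R3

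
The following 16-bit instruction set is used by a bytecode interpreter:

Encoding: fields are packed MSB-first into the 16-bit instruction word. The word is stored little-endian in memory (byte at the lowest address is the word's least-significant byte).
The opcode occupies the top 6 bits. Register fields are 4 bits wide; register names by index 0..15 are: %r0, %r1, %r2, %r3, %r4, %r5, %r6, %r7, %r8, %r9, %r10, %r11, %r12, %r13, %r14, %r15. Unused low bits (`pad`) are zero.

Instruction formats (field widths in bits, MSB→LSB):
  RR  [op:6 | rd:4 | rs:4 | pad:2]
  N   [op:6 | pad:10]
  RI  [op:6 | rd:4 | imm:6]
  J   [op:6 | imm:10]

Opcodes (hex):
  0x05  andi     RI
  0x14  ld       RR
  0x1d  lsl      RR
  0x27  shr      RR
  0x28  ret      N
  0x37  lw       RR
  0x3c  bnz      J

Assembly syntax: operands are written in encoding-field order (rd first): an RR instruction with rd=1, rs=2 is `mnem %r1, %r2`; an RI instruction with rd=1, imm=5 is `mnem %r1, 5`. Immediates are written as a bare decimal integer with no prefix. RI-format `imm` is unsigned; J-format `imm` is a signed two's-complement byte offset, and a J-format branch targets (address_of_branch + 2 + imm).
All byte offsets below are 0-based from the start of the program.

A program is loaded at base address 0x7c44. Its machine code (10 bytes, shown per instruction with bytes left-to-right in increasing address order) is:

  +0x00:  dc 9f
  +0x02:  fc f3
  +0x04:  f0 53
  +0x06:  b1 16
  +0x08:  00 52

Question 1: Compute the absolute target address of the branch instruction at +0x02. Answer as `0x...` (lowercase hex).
[02] fc f3 → 0xf3fc
  top 6b → 0x3c → bnz [J]
  [9:0] imm=1020 (s10→-4) = -4
  target = base 0x7c44 + off 0x02 + 2 + imm -4 = 0x7c44

0x7c44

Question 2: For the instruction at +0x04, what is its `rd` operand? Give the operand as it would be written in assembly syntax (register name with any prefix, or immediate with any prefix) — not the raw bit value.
+0x04: f0 53 ⇒ word 0x53f0 (little)
  opcode bits[15:10]=0x14: ld/RR
  rd@[9:6]=0xf ⇒ %r15
  rs@[5:2]=0xc ⇒ %r12

%r15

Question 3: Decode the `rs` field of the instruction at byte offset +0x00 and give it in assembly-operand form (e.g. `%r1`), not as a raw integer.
%r7

+0x00: dc 9f ⇒ word 0x9fdc (little)
  opcode bits[15:10]=0x27: shr/RR
  [9:6] rd=15 = %r15
  [5:2] rs=7 = %r7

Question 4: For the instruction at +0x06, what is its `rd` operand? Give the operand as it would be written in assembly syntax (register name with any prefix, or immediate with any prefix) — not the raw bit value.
off 0x06: read b1 16 as little → 0x16b1
  top 6b → 0x5 → andi [RI]
  rd: (w>>6)&0xf=0xa → %r10
  imm: (w>>0)&0x3f=0x31 → 49

%r10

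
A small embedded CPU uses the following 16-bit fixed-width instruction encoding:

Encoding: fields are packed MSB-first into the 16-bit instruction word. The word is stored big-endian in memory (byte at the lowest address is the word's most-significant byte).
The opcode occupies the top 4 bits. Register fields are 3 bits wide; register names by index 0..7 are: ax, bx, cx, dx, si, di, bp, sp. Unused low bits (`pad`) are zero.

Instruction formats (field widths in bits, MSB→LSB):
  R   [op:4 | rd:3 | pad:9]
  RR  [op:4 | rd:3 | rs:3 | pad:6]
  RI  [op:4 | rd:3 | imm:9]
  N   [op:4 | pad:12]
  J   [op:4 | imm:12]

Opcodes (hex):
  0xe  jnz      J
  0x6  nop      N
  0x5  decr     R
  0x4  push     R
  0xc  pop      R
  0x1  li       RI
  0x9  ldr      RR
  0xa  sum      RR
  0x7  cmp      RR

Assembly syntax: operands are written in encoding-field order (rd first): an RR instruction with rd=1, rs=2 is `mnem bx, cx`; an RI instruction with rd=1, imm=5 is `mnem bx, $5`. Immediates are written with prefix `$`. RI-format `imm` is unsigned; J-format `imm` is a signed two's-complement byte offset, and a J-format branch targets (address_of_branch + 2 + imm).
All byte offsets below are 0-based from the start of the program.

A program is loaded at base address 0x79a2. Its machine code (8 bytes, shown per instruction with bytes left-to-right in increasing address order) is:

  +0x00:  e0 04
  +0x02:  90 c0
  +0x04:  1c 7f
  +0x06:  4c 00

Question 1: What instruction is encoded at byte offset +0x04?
off 0x04: read 1c 7f as big → 0x1c7f
  op=0x1c7f>>12=0x1 ⇒ li (RI)
  rd@[11:9]=0x6 ⇒ bp
  imm@[8:0]=0x7f ⇒ $127

li bp, $127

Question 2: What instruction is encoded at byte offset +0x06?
off 0x06: read 4c 00 as big → 0x4c00
  op=0x4c00>>12=0x4 ⇒ push (R)
  [11:9] rd=6 = bp

push bp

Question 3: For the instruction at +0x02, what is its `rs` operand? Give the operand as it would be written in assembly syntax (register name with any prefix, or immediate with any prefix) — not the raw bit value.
+0x02: 90 c0 ⇒ word 0x90c0 (big)
  top 4b → 0x9 → ldr [RR]
  rd: (w>>9)&0x7=0x0 → ax
  rs: (w>>6)&0x7=0x3 → dx

dx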